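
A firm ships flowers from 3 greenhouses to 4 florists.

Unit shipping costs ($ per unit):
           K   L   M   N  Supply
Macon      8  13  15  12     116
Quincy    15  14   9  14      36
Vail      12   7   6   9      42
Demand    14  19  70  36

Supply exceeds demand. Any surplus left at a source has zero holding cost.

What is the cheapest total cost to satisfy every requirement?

1271

An optimal shipping plan:
  Macon→K: 14 bunches
  Macon→L: 11 bunches
  Macon→N: 36 bunches
  Quincy→M: 36 bunches
  Vail→L: 8 bunches
  Vail→M: 34 bunches
Total cost = $1271.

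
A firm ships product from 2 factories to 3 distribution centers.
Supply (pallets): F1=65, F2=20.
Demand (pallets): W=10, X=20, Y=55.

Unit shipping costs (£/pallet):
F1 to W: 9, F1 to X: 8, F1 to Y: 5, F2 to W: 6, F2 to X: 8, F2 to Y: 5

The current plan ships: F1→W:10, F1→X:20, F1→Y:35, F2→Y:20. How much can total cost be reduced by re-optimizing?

30

Current plan cost = 10·9 + 20·8 + 35·5 + 20·5 = £525.
Optimal plan:
  F1–X: 20 × £8 = £160
  F1–Y: 45 × £5 = £225
  F2–W: 10 × £6 = £60
  F2–Y: 10 × £5 = £50
Optimal cost = £495.
Saving = 525 − 495 = £30.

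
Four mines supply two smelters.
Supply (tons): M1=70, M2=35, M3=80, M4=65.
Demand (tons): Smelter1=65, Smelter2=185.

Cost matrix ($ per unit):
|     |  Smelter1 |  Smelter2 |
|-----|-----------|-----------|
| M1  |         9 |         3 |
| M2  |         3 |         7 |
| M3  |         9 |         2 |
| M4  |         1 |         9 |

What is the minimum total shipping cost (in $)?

One minimum-cost allocation:
  M1->Smelter2: 70 × $3 = $210
  M2->Smelter2: 35 × $7 = $245
  M3->Smelter2: 80 × $2 = $160
  M4->Smelter1: 65 × $1 = $65
Total = 210 + 245 + 160 + 65 = $680.

680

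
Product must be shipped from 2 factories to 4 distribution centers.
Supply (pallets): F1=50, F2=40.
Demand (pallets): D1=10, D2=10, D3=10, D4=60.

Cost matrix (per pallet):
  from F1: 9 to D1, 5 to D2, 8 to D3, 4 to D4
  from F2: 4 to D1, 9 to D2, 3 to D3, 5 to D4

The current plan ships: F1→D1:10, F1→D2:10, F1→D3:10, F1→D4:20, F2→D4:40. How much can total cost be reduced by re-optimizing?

Current plan cost = 10·9 + 10·5 + 10·8 + 20·4 + 40·5 = 500.
Optimal plan:
  F1–D2: 10 × 5 = 50
  F1–D4: 40 × 4 = 160
  F2–D1: 10 × 4 = 40
  F2–D3: 10 × 3 = 30
  F2–D4: 20 × 5 = 100
Optimal cost = 380.
Saving = 500 − 380 = 120.

120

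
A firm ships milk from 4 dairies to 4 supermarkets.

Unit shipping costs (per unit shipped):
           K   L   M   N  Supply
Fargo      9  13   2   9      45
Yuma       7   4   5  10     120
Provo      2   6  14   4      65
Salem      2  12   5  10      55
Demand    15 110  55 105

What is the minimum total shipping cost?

One minimum-cost allocation:
  Fargo to M: 45 crates
  Yuma to L: 110 crates
  Yuma to N: 10 crates
  Provo to N: 65 crates
  Salem to K: 15 crates
  Salem to M: 10 crates
  Salem to N: 30 crates
Total cost = 1270.
(Supply check: Fargo ships 45; Yuma ships 120; Provo ships 65; Salem ships 55.)

1270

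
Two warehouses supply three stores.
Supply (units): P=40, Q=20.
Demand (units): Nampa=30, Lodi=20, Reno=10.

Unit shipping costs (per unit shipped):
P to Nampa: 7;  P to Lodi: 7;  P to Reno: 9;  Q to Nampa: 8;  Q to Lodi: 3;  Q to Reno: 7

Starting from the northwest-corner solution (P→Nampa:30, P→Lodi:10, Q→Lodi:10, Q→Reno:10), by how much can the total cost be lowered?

Current plan cost = 30·7 + 10·7 + 10·3 + 10·7 = 380.
Optimal plan:
  P to Nampa: 30 × 7 = 210
  P to Reno: 10 × 9 = 90
  Q to Lodi: 20 × 3 = 60
Optimal cost = 360.
Saving = 380 − 360 = 20.

20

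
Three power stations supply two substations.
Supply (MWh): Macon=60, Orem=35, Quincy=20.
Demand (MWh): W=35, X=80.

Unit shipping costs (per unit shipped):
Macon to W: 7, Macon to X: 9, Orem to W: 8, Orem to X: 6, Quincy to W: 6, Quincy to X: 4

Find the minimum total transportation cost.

760

An optimal shipping plan:
  Macon to W: 35 × 7 = 245
  Macon to X: 25 × 9 = 225
  Orem to X: 35 × 6 = 210
  Quincy to X: 20 × 4 = 80
Total = 245 + 225 + 210 + 80 = 760.
(Supply check: Macon ships 60; Orem ships 35; Quincy ships 20.)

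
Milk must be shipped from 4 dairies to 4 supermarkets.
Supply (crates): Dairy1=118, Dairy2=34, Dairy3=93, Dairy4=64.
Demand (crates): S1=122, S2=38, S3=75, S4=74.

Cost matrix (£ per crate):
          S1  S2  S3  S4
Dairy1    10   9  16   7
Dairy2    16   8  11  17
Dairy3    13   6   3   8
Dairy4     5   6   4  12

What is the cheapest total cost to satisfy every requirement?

1953

Optimal allocation:
  Dairy1 to S1: 58 × £10 = £580
  Dairy1 to S4: 60 × £7 = £420
  Dairy2 to S2: 34 × £8 = £272
  Dairy3 to S2: 4 × £6 = £24
  Dairy3 to S3: 75 × £3 = £225
  Dairy3 to S4: 14 × £8 = £112
  Dairy4 to S1: 64 × £5 = £320
Total = 580 + 420 + 272 + 24 + 225 + 112 + 320 = £1953.
(Supply check: Dairy1 ships 118; Dairy2 ships 34; Dairy3 ships 93; Dairy4 ships 64.)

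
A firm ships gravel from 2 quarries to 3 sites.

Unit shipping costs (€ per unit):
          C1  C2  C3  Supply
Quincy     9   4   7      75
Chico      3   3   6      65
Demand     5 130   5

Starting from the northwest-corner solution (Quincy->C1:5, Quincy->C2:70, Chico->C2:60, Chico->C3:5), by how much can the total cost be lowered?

25

Current plan cost = 5·9 + 70·4 + 60·3 + 5·6 = €535.
Optimal plan:
  Quincy to C2: 70 × €4 = €280
  Quincy to C3: 5 × €7 = €35
  Chico to C1: 5 × €3 = €15
  Chico to C2: 60 × €3 = €180
Optimal cost = €510.
Saving = 535 − 510 = €25.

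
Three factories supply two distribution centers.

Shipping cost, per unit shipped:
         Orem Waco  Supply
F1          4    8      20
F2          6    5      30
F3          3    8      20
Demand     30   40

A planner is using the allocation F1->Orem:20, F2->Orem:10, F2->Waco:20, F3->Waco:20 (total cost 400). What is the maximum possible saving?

Current plan cost = 20·4 + 10·6 + 20·5 + 20·8 = 400.
Optimal plan:
  F1–Orem: 10 × 4 = 40
  F1–Waco: 10 × 8 = 80
  F2–Waco: 30 × 5 = 150
  F3–Orem: 20 × 3 = 60
Optimal cost = 330.
Saving = 400 − 330 = 70.

70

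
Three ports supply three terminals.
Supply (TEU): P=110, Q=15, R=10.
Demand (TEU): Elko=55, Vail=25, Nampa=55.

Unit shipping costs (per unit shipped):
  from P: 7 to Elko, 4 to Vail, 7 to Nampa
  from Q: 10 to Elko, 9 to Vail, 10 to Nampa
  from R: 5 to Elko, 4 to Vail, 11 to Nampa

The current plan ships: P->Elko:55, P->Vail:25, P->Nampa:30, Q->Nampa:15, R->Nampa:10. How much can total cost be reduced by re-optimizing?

60

Current plan cost = 55·7 + 25·4 + 30·7 + 15·10 + 10·11 = 955.
Optimal plan:
  P to Elko: 30 × 7 = 210
  P to Vail: 25 × 4 = 100
  P to Nampa: 55 × 7 = 385
  Q to Elko: 15 × 10 = 150
  R to Elko: 10 × 5 = 50
Optimal cost = 895.
Saving = 955 − 895 = 60.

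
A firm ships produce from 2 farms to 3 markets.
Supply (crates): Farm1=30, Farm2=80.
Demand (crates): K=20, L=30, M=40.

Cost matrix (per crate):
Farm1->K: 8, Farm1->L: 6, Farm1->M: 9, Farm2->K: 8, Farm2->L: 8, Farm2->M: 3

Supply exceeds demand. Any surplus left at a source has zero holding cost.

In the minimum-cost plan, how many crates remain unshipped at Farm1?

0

Minimum-cost shipments:
  Farm1 to L: 30 crates
  Farm2 to K: 20 crates
  Farm2 to M: 40 crates
Total cost = 460.
Farm1 ships 30 of its 30, leaving 0.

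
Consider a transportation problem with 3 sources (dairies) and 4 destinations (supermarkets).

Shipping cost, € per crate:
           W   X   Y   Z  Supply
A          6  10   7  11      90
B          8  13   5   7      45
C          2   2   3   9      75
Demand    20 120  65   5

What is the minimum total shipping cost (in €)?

A cheapest plan:
  A–W: 20 crates
  A–X: 45 crates
  A–Y: 25 crates
  B–Y: 40 crates
  B–Z: 5 crates
  C–X: 75 crates
Total cost = €1130.
(Supply check: A ships 90; B ships 45; C ships 75.)

1130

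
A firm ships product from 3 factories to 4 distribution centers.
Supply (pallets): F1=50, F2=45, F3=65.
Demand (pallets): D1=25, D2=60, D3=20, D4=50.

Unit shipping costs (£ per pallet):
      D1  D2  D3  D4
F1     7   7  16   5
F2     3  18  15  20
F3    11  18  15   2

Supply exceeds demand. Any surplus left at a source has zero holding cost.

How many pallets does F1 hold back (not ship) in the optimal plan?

0

An optimal plan:
  F1->D2: 50 × £7 = £350
  F2->D1: 25 × £3 = £75
  F2->D2: 10 × £18 = £180
  F2->D3: 5 × £15 = £75
  F3->D3: 15 × £15 = £225
  F3->D4: 50 × £2 = £100
Total cost = £1005.
F1 ships 50 of its 50, leaving 0.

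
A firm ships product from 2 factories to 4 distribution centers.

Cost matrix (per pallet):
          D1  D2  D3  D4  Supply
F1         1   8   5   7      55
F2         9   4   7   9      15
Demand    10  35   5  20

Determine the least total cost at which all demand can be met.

395

Optimal allocation:
  F1 to D1: 10 × 1 = 10
  F1 to D2: 20 × 8 = 160
  F1 to D3: 5 × 5 = 25
  F1 to D4: 20 × 7 = 140
  F2 to D2: 15 × 4 = 60
Total = 10 + 160 + 25 + 140 + 60 = 395.
(Supply check: F1 ships 55; F2 ships 15.)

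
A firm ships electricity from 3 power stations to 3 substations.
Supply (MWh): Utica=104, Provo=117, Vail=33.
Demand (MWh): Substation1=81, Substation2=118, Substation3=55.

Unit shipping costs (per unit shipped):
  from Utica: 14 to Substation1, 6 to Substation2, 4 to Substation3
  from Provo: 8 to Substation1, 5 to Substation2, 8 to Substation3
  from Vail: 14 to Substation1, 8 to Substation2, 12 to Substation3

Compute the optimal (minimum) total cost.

A cheapest plan:
  Utica–Substation2: 49 × 6 = 294
  Utica–Substation3: 55 × 4 = 220
  Provo–Substation1: 81 × 8 = 648
  Provo–Substation2: 36 × 5 = 180
  Vail–Substation2: 33 × 8 = 264
Total = 294 + 220 + 648 + 180 + 264 = 1606.

1606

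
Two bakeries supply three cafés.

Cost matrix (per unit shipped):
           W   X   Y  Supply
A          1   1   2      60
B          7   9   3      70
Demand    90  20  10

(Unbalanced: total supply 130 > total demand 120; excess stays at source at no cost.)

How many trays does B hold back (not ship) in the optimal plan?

An optimal plan:
  A→W: 40 × 1 = 40
  A→X: 20 × 1 = 20
  B→W: 50 × 7 = 350
  B→Y: 10 × 3 = 30
Total cost = 440.
B ships 60 of its 70, leaving 10.

10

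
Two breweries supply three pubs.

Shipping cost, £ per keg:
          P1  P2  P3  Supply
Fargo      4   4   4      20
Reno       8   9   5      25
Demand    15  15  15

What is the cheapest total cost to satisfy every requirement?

Optimal allocation:
  Fargo->P1: 5 × £4 = £20
  Fargo->P2: 15 × £4 = £60
  Reno->P1: 10 × £8 = £80
  Reno->P3: 15 × £5 = £75
Total = 20 + 60 + 80 + 75 = £235.

235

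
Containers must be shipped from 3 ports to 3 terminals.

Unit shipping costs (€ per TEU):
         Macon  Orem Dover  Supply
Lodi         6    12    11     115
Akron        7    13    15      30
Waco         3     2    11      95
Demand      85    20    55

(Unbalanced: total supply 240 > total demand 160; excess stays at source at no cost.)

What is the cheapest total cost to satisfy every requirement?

930

An optimal shipping plan:
  Lodi to Macon: 10 × €6 = €60
  Lodi to Dover: 55 × €11 = €605
  Waco to Macon: 75 × €3 = €225
  Waco to Orem: 20 × €2 = €40
Total = 60 + 605 + 225 + 40 = €930.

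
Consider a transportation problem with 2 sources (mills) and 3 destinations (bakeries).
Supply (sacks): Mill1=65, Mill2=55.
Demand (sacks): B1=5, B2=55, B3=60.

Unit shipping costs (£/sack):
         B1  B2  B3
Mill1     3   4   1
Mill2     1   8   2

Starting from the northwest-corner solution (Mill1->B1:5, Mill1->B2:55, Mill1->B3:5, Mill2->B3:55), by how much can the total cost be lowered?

15

Current plan cost = 5·3 + 55·4 + 5·1 + 55·2 = £350.
Optimal plan:
  Mill1->B2: 55 sacks
  Mill1->B3: 10 sacks
  Mill2->B1: 5 sacks
  Mill2->B3: 50 sacks
Optimal cost = £335.
Saving = 350 − 335 = £15.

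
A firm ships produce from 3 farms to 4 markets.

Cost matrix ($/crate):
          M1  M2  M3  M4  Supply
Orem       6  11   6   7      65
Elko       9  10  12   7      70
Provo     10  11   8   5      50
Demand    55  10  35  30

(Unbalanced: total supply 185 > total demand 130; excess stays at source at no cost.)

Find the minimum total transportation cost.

One minimum-cost allocation:
  Orem to M1: 50 × $6 = $300
  Orem to M3: 15 × $6 = $90
  Elko to M1: 5 × $9 = $45
  Elko to M2: 10 × $10 = $100
  Provo to M3: 20 × $8 = $160
  Provo to M4: 30 × $5 = $150
Total = 300 + 90 + 45 + 100 + 160 + 150 = $845.
(Supply check: Orem ships 65; Elko ships 15; Provo ships 50.)

845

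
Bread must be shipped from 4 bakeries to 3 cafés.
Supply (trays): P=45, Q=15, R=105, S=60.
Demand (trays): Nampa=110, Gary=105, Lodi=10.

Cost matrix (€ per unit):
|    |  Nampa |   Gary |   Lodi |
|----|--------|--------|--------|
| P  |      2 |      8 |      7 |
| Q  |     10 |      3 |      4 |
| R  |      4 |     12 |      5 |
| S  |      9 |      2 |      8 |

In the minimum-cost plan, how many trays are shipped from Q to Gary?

15

Solving gives:
  P→Nampa: 15 × €2 = €30
  P→Gary: 30 × €8 = €240
  Q→Gary: 15 × €3 = €45
  R→Nampa: 95 × €4 = €380
  R→Lodi: 10 × €5 = €50
  S→Gary: 60 × €2 = €120
Total cost = €865.
So Q→Gary carries 15 trays.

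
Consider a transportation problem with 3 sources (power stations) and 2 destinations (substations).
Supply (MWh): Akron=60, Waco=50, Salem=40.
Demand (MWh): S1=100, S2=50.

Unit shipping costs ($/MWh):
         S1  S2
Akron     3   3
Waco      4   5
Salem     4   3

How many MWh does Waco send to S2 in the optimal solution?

0

Solving gives:
  Akron→S1: 50 × $3 = $150
  Akron→S2: 10 × $3 = $30
  Waco→S1: 50 × $4 = $200
  Salem→S2: 40 × $3 = $120
Total cost = $500.
The route Waco→S2 is not used.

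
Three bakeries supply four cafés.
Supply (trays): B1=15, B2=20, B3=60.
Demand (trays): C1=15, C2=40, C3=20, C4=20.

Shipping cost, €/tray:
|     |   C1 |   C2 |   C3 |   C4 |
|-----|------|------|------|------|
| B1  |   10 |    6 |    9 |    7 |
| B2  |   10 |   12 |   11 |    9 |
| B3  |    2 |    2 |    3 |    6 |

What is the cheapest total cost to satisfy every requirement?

A cheapest plan:
  B1->C2: 15 × €6 = €90
  B2->C4: 20 × €9 = €180
  B3->C1: 15 × €2 = €30
  B3->C2: 25 × €2 = €50
  B3->C3: 20 × €3 = €60
Total = 90 + 180 + 30 + 50 + 60 = €410.

410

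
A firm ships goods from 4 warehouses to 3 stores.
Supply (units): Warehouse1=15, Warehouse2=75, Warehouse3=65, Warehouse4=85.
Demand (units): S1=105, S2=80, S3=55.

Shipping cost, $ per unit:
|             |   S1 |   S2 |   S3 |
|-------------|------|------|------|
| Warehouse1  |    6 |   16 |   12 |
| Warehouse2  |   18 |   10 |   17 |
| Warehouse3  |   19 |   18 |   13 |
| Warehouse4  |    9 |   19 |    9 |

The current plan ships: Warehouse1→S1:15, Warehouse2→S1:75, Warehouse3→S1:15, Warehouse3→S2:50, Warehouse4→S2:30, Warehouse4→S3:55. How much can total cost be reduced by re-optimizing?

1185

Current plan cost = 15·6 + 75·18 + 15·19 + 50·18 + 30·19 + 55·9 = $3690.
Optimal plan:
  Warehouse1→S1: 15 × $6 = $90
  Warehouse2→S2: 75 × $10 = $750
  Warehouse3→S1: 5 × $19 = $95
  Warehouse3→S2: 5 × $18 = $90
  Warehouse3→S3: 55 × $13 = $715
  Warehouse4→S1: 85 × $9 = $765
Optimal cost = $2505.
Saving = 3690 − 2505 = $1185.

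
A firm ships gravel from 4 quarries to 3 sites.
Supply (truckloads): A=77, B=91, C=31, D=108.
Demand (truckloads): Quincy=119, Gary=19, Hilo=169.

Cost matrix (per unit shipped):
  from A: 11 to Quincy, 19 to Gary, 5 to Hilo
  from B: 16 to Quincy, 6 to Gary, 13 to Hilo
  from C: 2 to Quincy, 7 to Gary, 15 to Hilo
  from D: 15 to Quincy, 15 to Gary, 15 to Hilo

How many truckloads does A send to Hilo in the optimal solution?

Solving gives:
  A->Hilo: 77 × 5 = 385
  B->Gary: 19 × 6 = 114
  B->Hilo: 72 × 13 = 936
  C->Quincy: 31 × 2 = 62
  D->Quincy: 88 × 15 = 1320
  D->Hilo: 20 × 15 = 300
Total cost = 3117.
So A→Hilo carries 77 truckloads.

77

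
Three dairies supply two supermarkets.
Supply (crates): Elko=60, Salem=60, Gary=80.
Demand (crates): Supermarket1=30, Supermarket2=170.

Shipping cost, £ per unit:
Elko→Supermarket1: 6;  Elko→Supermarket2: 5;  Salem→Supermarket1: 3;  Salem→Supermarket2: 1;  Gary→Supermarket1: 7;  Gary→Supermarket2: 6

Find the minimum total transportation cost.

870

A cheapest plan:
  Elko–Supermarket1: 30 × £6 = £180
  Elko–Supermarket2: 30 × £5 = £150
  Salem–Supermarket2: 60 × £1 = £60
  Gary–Supermarket2: 80 × £6 = £480
Total = 180 + 150 + 60 + 480 = £870.
(Supply check: Elko ships 60; Salem ships 60; Gary ships 80.)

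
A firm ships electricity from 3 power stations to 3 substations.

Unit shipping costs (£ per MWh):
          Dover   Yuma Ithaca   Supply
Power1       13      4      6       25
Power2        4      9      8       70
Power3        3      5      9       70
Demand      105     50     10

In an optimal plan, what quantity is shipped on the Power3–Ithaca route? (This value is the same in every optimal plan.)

0

The minimum-cost plan:
  Power1->Yuma: 15 × £4 = £60
  Power1->Ithaca: 10 × £6 = £60
  Power2->Dover: 70 × £4 = £280
  Power3->Dover: 35 × £3 = £105
  Power3->Yuma: 35 × £5 = £175
Total cost = £680.
The route Power3→Ithaca is not used.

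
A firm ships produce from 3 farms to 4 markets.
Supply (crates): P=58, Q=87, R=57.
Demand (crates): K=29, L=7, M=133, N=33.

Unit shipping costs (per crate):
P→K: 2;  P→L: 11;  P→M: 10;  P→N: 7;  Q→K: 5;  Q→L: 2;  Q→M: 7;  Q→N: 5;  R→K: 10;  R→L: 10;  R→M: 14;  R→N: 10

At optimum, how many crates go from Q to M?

Solving gives:
  P to K: 29 crates
  P to M: 29 crates
  Q to L: 7 crates
  Q to M: 80 crates
  R to M: 24 crates
  R to N: 33 crates
Total cost = 1588.
So Q→M carries 80 crates.

80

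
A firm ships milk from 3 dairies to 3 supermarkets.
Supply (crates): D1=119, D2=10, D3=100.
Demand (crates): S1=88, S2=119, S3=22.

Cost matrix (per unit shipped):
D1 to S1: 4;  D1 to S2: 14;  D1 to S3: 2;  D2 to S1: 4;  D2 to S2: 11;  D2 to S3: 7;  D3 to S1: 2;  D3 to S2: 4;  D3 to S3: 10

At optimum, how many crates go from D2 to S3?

0

Solving gives:
  D1→S1: 88 × 4 = 352
  D1→S2: 9 × 14 = 126
  D1→S3: 22 × 2 = 44
  D2→S2: 10 × 11 = 110
  D3→S2: 100 × 4 = 400
Total cost = 1032.
The route D2→S3 is not used.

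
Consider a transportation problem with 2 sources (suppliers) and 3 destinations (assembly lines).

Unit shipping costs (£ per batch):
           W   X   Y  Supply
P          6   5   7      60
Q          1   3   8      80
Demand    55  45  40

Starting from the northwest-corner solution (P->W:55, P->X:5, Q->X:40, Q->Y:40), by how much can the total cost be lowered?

Current plan cost = 55·6 + 5·5 + 40·3 + 40·8 = £795.
Optimal plan:
  P–X: 20 × £5 = £100
  P–Y: 40 × £7 = £280
  Q–W: 55 × £1 = £55
  Q–X: 25 × £3 = £75
Optimal cost = £510.
Saving = 795 − 510 = £285.

285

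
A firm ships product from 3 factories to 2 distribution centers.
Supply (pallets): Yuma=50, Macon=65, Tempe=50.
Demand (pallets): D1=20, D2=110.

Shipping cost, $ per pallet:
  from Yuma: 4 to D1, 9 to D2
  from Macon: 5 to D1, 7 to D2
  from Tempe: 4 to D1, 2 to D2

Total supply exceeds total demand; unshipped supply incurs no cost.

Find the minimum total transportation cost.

600

A cheapest plan:
  Yuma to D1: 20 × $4 = $80
  Macon to D2: 60 × $7 = $420
  Tempe to D2: 50 × $2 = $100
Total = 80 + 420 + 100 = $600.
(Supply check: Yuma ships 20; Macon ships 60; Tempe ships 50.)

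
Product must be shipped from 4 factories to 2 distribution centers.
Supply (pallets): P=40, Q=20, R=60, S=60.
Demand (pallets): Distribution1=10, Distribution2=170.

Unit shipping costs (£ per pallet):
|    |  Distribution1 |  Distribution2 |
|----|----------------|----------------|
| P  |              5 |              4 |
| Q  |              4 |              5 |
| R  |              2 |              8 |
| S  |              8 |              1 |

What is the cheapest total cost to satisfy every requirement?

Optimal allocation:
  P–Distribution2: 40 × £4 = £160
  Q–Distribution2: 20 × £5 = £100
  R–Distribution1: 10 × £2 = £20
  R–Distribution2: 50 × £8 = £400
  S–Distribution2: 60 × £1 = £60
Total = 160 + 100 + 20 + 400 + 60 = £740.

740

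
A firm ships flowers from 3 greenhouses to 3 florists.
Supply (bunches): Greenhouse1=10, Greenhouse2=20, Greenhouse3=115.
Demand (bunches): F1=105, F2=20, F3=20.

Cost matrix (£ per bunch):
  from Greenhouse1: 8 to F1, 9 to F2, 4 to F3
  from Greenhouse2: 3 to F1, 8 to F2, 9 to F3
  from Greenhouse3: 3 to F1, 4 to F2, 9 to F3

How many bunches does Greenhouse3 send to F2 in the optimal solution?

Solving gives:
  Greenhouse1–F3: 10 × £4 = £40
  Greenhouse2–F1: 10 × £3 = £30
  Greenhouse2–F3: 10 × £9 = £90
  Greenhouse3–F1: 95 × £3 = £285
  Greenhouse3–F2: 20 × £4 = £80
Total cost = £525.
So Greenhouse3→F2 carries 20 bunches.

20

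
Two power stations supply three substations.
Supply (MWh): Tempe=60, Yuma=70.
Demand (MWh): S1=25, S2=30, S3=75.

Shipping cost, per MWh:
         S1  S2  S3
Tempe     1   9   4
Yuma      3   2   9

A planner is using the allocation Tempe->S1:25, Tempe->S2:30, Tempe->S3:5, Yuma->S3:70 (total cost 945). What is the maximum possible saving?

Current plan cost = 25·1 + 30·9 + 5·4 + 70·9 = 945.
Optimal plan:
  Tempe–S3: 60 × 4 = 240
  Yuma–S1: 25 × 3 = 75
  Yuma–S2: 30 × 2 = 60
  Yuma–S3: 15 × 9 = 135
Optimal cost = 510.
Saving = 945 − 510 = 435.

435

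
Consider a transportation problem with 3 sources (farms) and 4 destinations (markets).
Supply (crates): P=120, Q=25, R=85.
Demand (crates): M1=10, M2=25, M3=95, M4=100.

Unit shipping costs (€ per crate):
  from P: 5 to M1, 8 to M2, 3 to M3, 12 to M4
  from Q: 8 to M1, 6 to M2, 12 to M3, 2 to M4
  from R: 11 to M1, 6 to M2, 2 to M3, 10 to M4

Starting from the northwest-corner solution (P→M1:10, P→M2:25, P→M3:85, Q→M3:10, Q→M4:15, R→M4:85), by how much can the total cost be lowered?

Current plan cost = 10·5 + 25·8 + 85·3 + 10·12 + 15·2 + 85·10 = €1505.
Optimal plan:
  P→M1: 10 × €5 = €50
  P→M2: 15 × €8 = €120
  P→M3: 95 × €3 = €285
  Q→M4: 25 × €2 = €50
  R→M2: 10 × €6 = €60
  R→M4: 75 × €10 = €750
Optimal cost = €1315.
Saving = 1505 − 1315 = €190.

190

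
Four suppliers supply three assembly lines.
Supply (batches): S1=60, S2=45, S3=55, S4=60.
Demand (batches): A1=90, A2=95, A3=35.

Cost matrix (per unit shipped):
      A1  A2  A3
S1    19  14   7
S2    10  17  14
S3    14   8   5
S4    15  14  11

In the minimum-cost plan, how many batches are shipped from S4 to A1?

The minimum-cost plan:
  S1->A2: 25 × 14 = 350
  S1->A3: 35 × 7 = 245
  S2->A1: 45 × 10 = 450
  S3->A2: 55 × 8 = 440
  S4->A1: 45 × 15 = 675
  S4->A2: 15 × 14 = 210
Total cost = 2370.
So S4→A1 carries 45 batches.

45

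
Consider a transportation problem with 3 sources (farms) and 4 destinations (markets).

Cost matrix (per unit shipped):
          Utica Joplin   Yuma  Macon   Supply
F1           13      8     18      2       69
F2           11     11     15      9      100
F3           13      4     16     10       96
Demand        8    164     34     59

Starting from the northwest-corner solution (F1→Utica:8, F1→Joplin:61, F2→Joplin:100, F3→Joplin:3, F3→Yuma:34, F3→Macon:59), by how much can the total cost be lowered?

Current plan cost = 8·13 + 61·8 + 100·11 + 3·4 + 34·16 + 59·10 = 2838.
Optimal plan:
  F1->Joplin: 10 crates
  F1->Macon: 59 crates
  F2->Utica: 8 crates
  F2->Joplin: 58 crates
  F2->Yuma: 34 crates
  F3->Joplin: 96 crates
Optimal cost = 1818.
Saving = 2838 − 1818 = 1020.

1020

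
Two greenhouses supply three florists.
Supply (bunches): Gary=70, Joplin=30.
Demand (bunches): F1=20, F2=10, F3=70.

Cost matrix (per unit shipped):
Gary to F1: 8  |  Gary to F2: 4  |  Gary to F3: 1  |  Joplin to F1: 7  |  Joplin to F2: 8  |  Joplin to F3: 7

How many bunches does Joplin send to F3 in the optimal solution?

0

Solving gives:
  Gary–F3: 70 × 1 = 70
  Joplin–F1: 20 × 7 = 140
  Joplin–F2: 10 × 8 = 80
Total cost = 290.
The route Joplin→F3 is not used.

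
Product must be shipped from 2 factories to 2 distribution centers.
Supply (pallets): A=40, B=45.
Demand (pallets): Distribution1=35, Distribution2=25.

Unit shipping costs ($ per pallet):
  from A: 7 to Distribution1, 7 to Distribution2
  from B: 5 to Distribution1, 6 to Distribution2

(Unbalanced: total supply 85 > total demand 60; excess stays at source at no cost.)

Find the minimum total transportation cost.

A cheapest plan:
  A→Distribution2: 15 × $7 = $105
  B→Distribution1: 35 × $5 = $175
  B→Distribution2: 10 × $6 = $60
Total = 105 + 175 + 60 = $340.

340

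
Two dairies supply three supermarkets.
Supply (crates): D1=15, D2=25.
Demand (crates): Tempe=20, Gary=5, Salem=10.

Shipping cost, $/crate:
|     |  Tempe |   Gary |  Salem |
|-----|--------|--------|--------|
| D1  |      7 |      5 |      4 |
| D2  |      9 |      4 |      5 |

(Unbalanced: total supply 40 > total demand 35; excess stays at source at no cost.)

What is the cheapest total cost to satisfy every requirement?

Optimal allocation:
  D1->Tempe: 15 crates
  D2->Tempe: 5 crates
  D2->Gary: 5 crates
  D2->Salem: 10 crates
Total cost = $220.

220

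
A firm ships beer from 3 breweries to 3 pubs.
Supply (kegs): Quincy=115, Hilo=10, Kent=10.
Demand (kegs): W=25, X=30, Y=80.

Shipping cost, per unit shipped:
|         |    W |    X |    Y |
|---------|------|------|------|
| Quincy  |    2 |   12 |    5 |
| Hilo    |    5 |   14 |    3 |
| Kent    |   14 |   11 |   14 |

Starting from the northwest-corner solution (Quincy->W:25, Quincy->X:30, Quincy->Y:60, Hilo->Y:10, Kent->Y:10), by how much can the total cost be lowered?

100

Current plan cost = 25·2 + 30·12 + 60·5 + 10·3 + 10·14 = 880.
Optimal plan:
  Quincy→W: 25 × 2 = 50
  Quincy→X: 20 × 12 = 240
  Quincy→Y: 70 × 5 = 350
  Hilo→Y: 10 × 3 = 30
  Kent→X: 10 × 11 = 110
Optimal cost = 780.
Saving = 880 − 780 = 100.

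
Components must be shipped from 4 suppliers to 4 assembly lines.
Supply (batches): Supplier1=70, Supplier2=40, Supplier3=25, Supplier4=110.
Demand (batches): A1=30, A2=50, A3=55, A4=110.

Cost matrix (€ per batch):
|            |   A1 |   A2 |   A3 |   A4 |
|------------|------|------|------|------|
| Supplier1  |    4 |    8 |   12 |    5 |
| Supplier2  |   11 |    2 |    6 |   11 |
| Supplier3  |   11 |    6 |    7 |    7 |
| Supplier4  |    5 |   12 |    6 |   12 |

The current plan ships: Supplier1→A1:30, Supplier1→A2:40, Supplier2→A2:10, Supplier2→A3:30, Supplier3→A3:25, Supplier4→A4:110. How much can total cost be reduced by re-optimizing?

760

Current plan cost = 30·4 + 40·8 + 10·2 + 30·6 + 25·7 + 110·12 = €2135.
Optimal plan:
  Supplier1 to A4: 70 × €5 = €350
  Supplier2 to A2: 40 × €2 = €80
  Supplier3 to A2: 10 × €6 = €60
  Supplier3 to A4: 15 × €7 = €105
  Supplier4 to A1: 30 × €5 = €150
  Supplier4 to A3: 55 × €6 = €330
  Supplier4 to A4: 25 × €12 = €300
Optimal cost = €1375.
Saving = 2135 − 1375 = €760.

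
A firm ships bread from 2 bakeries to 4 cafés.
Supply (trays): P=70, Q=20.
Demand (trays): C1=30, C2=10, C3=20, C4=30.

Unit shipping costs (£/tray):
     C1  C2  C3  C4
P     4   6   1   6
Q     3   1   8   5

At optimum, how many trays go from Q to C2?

The minimum-cost plan:
  P->C1: 20 × £4 = £80
  P->C3: 20 × £1 = £20
  P->C4: 30 × £6 = £180
  Q->C1: 10 × £3 = £30
  Q->C2: 10 × £1 = £10
Total cost = £320.
So Q→C2 carries 10 trays.

10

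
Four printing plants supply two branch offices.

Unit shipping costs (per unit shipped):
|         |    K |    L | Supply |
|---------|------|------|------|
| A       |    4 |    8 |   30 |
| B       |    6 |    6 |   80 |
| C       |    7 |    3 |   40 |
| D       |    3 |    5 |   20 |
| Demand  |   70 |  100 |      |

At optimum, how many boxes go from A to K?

Solving gives:
  A->K: 30 × 4 = 120
  B->K: 20 × 6 = 120
  B->L: 60 × 6 = 360
  C->L: 40 × 3 = 120
  D->K: 20 × 3 = 60
Total cost = 780.
So A→K carries 30 boxes.

30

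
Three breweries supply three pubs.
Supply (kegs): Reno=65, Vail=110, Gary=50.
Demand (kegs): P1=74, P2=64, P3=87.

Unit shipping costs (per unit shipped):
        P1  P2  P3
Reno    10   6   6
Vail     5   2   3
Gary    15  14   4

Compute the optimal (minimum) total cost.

A cheapest plan:
  Reno->P2: 28 kegs
  Reno->P3: 37 kegs
  Vail->P1: 74 kegs
  Vail->P2: 36 kegs
  Gary->P3: 50 kegs
Total cost = 1032.

1032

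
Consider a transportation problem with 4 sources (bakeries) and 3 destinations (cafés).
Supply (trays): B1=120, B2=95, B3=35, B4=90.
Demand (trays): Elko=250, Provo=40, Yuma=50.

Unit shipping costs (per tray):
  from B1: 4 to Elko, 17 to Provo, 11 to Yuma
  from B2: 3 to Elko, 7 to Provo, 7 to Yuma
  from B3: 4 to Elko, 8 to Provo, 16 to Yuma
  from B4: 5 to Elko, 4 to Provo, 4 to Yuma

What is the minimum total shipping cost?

1265

A cheapest plan:
  B1->Elko: 120 × 4 = 480
  B2->Elko: 95 × 3 = 285
  B3->Elko: 35 × 4 = 140
  B4->Provo: 40 × 4 = 160
  B4->Yuma: 50 × 4 = 200
Total = 480 + 285 + 140 + 160 + 200 = 1265.
(Supply check: B1 ships 120; B2 ships 95; B3 ships 35; B4 ships 90.)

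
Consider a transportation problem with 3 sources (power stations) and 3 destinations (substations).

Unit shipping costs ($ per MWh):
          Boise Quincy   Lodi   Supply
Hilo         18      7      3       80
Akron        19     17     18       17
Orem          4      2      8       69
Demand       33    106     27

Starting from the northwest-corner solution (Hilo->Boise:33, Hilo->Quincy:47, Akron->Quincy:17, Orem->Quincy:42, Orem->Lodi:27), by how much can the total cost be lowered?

Current plan cost = 33·18 + 47·7 + 17·17 + 42·2 + 27·8 = $1512.
Optimal plan:
  Hilo to Quincy: 53 MWh
  Hilo to Lodi: 27 MWh
  Akron to Boise: 17 MWh
  Orem to Boise: 16 MWh
  Orem to Quincy: 53 MWh
Optimal cost = $945.
Saving = 1512 − 945 = $567.

567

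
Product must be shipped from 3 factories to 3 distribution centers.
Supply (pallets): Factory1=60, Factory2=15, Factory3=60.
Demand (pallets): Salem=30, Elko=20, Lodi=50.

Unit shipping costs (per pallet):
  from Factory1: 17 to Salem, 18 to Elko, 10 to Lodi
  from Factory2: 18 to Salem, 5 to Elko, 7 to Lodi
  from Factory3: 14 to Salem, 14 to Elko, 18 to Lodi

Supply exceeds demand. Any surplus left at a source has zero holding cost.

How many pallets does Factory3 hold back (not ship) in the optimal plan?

25

Minimum-cost shipments:
  Factory1–Lodi: 50 × 10 = 500
  Factory2–Elko: 15 × 5 = 75
  Factory3–Salem: 30 × 14 = 420
  Factory3–Elko: 5 × 14 = 70
Total cost = 1065.
Factory3 ships 35 of its 60, leaving 25.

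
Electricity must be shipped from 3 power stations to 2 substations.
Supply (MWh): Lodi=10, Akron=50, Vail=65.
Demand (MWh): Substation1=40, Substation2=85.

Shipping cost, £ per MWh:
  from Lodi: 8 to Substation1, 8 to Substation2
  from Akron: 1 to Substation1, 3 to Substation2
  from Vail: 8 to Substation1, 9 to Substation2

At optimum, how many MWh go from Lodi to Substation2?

The minimum-cost plan:
  Lodi->Substation2: 10 × £8 = £80
  Akron->Substation1: 40 × £1 = £40
  Akron->Substation2: 10 × £3 = £30
  Vail->Substation2: 65 × £9 = £585
Total cost = £735.
So Lodi→Substation2 carries 10 MWh.

10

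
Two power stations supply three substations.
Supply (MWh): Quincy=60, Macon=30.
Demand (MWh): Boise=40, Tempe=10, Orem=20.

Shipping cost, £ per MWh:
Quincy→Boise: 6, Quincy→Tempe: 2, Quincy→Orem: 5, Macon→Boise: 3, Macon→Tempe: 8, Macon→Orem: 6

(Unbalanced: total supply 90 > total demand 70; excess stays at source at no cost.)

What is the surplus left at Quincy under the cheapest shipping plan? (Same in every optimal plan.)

20

Minimum-cost shipments:
  Quincy->Boise: 10 MWh
  Quincy->Tempe: 10 MWh
  Quincy->Orem: 20 MWh
  Macon->Boise: 30 MWh
Total cost = £270.
Quincy ships 40 of its 60, leaving 20.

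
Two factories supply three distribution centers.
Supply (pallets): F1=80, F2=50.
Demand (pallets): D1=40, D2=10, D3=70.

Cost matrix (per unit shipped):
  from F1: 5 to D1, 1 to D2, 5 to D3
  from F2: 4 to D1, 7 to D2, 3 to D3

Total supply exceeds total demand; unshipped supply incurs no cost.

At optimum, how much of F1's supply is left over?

An optimal plan:
  F1–D1: 40 pallets
  F1–D2: 10 pallets
  F1–D3: 20 pallets
  F2–D3: 50 pallets
Total cost = 460.
F1 ships 70 of its 80, leaving 10.

10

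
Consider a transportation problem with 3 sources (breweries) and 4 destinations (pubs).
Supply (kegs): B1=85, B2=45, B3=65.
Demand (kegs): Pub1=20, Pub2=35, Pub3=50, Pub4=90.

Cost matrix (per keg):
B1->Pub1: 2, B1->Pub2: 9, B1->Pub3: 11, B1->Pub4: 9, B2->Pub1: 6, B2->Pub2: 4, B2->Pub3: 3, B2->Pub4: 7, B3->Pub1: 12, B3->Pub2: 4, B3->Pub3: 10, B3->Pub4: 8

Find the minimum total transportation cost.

1150

A cheapest plan:
  B1→Pub1: 20 kegs
  B1→Pub4: 65 kegs
  B2→Pub3: 45 kegs
  B3→Pub2: 35 kegs
  B3→Pub3: 5 kegs
  B3→Pub4: 25 kegs
Total cost = 1150.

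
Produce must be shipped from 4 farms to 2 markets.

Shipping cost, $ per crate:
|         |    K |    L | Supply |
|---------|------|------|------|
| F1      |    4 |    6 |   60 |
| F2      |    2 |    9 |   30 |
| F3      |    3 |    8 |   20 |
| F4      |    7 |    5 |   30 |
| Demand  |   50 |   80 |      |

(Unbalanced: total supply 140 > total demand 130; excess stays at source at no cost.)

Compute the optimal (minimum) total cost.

570

One minimum-cost allocation:
  F1→L: 50 × $6 = $300
  F2→K: 30 × $2 = $60
  F3→K: 20 × $3 = $60
  F4→L: 30 × $5 = $150
Total = 300 + 60 + 60 + 150 = $570.
(Supply check: F1 ships 50; F2 ships 30; F3 ships 20; F4 ships 30.)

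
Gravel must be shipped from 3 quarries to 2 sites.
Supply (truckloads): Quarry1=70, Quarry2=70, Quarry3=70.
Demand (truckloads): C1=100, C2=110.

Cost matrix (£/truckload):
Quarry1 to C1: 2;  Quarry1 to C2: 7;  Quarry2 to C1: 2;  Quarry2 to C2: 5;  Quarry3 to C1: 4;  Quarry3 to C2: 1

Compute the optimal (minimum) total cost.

Optimal allocation:
  Quarry1->C1: 70 × £2 = £140
  Quarry2->C1: 30 × £2 = £60
  Quarry2->C2: 40 × £5 = £200
  Quarry3->C2: 70 × £1 = £70
Total = 140 + 60 + 200 + 70 = £470.
(Supply check: Quarry1 ships 70; Quarry2 ships 70; Quarry3 ships 70.)

470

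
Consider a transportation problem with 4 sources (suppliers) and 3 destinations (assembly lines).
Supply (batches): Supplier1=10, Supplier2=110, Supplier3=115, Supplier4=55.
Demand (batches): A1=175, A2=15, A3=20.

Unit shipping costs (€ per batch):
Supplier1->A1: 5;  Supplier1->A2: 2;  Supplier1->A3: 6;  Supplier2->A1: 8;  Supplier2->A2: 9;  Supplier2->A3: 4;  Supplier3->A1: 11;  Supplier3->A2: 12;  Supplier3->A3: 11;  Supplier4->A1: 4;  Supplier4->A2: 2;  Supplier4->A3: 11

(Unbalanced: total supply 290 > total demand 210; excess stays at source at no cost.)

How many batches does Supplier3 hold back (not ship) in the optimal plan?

Minimum-cost shipments:
  Supplier1–A2: 10 batches
  Supplier2–A1: 90 batches
  Supplier2–A3: 20 batches
  Supplier3–A1: 35 batches
  Supplier4–A1: 50 batches
  Supplier4–A2: 5 batches
Total cost = €1415.
Supplier3 ships 35 of its 115, leaving 80.

80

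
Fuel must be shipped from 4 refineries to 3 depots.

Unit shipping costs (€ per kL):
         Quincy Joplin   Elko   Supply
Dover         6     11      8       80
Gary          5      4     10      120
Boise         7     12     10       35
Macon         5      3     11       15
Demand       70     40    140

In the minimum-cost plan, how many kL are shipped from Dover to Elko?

Solving gives:
  Dover->Elko: 80 × €8 = €640
  Gary->Quincy: 70 × €5 = €350
  Gary->Joplin: 25 × €4 = €100
  Gary->Elko: 25 × €10 = €250
  Boise->Elko: 35 × €10 = €350
  Macon->Joplin: 15 × €3 = €45
Total cost = €1735.
So Dover→Elko carries 80 kL.

80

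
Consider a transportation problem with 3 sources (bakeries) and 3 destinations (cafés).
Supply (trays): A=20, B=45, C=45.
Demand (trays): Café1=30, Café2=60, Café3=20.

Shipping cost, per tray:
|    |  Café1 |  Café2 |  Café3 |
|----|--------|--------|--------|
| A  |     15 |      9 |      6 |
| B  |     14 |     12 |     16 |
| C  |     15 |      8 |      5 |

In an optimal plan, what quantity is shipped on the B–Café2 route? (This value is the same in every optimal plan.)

Solving gives:
  A→Café3: 20 × 6 = 120
  B→Café1: 30 × 14 = 420
  B→Café2: 15 × 12 = 180
  C→Café2: 45 × 8 = 360
Total cost = 1080.
So B→Café2 carries 15 trays.

15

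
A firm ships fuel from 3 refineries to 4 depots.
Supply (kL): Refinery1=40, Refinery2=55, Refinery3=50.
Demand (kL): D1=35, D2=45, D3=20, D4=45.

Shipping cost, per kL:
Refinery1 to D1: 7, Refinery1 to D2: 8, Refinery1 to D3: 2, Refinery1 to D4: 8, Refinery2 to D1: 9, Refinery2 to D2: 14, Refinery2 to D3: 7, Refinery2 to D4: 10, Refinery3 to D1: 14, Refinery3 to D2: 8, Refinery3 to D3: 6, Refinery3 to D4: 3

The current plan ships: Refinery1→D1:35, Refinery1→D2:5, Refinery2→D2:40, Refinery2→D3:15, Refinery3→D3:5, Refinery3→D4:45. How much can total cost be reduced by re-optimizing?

165

Current plan cost = 35·7 + 5·8 + 40·14 + 15·7 + 5·6 + 45·3 = 1115.
Optimal plan:
  Refinery1 to D2: 40 × 8 = 320
  Refinery2 to D1: 35 × 9 = 315
  Refinery2 to D3: 20 × 7 = 140
  Refinery3 to D2: 5 × 8 = 40
  Refinery3 to D4: 45 × 3 = 135
Optimal cost = 950.
Saving = 1115 − 950 = 165.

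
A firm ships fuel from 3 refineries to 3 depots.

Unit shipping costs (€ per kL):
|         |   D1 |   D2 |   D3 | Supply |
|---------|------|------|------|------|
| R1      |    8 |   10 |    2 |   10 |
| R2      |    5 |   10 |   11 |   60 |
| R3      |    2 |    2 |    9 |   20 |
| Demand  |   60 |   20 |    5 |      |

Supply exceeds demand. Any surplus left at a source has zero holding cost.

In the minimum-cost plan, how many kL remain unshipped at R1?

Minimum-cost shipments:
  R1–D3: 5 × €2 = €10
  R2–D1: 60 × €5 = €300
  R3–D2: 20 × €2 = €40
Total cost = €350.
R1 ships 5 of its 10, leaving 5.

5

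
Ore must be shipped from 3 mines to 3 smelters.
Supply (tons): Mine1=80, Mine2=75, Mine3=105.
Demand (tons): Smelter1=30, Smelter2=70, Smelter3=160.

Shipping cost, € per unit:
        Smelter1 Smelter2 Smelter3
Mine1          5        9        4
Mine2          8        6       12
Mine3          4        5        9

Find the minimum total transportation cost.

A cheapest plan:
  Mine1->Smelter3: 80 tons
  Mine2->Smelter2: 70 tons
  Mine2->Smelter3: 5 tons
  Mine3->Smelter1: 30 tons
  Mine3->Smelter3: 75 tons
Total cost = €1595.
(Supply check: Mine1 ships 80; Mine2 ships 75; Mine3 ships 105.)

1595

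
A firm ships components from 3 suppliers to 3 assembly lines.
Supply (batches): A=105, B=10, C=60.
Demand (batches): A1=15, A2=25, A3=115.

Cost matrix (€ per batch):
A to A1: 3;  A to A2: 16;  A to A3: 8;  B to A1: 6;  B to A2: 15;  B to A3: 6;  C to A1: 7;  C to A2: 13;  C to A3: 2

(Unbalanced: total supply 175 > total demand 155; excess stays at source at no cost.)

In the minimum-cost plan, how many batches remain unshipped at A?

20

Minimum-cost shipments:
  A->A1: 15 × €3 = €45
  A->A2: 25 × €16 = €400
  A->A3: 45 × €8 = €360
  B->A3: 10 × €6 = €60
  C->A3: 60 × €2 = €120
Total cost = €985.
A ships 85 of its 105, leaving 20.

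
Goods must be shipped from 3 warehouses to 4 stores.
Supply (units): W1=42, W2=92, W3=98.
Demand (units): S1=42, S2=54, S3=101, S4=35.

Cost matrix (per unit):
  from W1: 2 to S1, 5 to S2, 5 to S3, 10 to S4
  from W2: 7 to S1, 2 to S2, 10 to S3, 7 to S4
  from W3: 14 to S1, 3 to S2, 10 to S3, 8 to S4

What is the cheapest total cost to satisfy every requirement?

1447

One minimum-cost allocation:
  W1–S1: 39 × 2 = 78
  W1–S3: 3 × 5 = 15
  W2–S1: 3 × 7 = 21
  W2–S2: 54 × 2 = 108
  W2–S4: 35 × 7 = 245
  W3–S3: 98 × 10 = 980
Total = 78 + 15 + 21 + 108 + 245 + 980 = 1447.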